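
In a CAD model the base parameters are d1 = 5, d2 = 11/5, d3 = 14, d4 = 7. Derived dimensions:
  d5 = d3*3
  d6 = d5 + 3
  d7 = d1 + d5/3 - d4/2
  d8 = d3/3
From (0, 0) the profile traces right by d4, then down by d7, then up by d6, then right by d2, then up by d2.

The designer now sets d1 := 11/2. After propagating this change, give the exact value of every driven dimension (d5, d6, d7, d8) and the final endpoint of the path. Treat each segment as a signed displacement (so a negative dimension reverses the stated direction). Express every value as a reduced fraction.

d5 = 42
d6 = 45
d7 = 16
d8 = 14/3
endpoint = (46/5, 156/5)

Apply edit: d1 := 11/2
  d5 = d3*3 = 42
  d6 = d5 + 3 = 45
  d7 = d1 + d5/3 - d4/2 = 16
  d8 = d3/3 = 14/3
Walk from origin (0, 0):
  seg 1: right by d4 = 7 → (7, 0)
  seg 2: down by d7 = 16 → (7, -16)
  seg 3: up by d6 = 45 → (7, 29)
  seg 4: right by d2 = 11/5 → (46/5, 29)
  seg 5: up by d2 = 11/5 → (46/5, 156/5)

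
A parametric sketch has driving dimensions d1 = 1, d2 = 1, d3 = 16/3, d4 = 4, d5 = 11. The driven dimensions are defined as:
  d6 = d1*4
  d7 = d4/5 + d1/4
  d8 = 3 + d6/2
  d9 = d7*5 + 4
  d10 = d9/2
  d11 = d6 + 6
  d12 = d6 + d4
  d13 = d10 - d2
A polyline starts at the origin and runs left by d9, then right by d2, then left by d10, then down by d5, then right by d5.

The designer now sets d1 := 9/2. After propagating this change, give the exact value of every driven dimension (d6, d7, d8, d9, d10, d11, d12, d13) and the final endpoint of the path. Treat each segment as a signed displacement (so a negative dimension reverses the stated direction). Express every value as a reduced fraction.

d6 = 18
d7 = 77/40
d8 = 12
d9 = 109/8
d10 = 109/16
d11 = 24
d12 = 22
d13 = 93/16
endpoint = (-135/16, -11)

Apply edit: d1 := 9/2
  d6 = d1*4 = 18
  d7 = d4/5 + d1/4 = 77/40
  d8 = 3 + d6/2 = 12
  d9 = d7*5 + 4 = 109/8
  d10 = d9/2 = 109/16
  d11 = d6 + 6 = 24
  d12 = d6 + d4 = 22
  d13 = d10 - d2 = 93/16
Walk from origin (0, 0):
  seg 1: left by d9 = 109/8 → (-109/8, 0)
  seg 2: right by d2 = 1 → (-101/8, 0)
  seg 3: left by d10 = 109/16 → (-311/16, 0)
  seg 4: down by d5 = 11 → (-311/16, -11)
  seg 5: right by d5 = 11 → (-135/16, -11)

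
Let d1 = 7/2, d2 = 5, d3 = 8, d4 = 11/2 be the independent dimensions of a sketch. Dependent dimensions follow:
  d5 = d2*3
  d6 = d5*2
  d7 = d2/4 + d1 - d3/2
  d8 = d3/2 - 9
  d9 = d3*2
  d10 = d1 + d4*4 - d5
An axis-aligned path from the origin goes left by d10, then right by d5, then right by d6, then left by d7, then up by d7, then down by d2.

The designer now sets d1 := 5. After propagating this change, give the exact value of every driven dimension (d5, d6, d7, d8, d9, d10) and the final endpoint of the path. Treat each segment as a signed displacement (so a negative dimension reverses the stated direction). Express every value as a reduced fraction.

d5 = 15
d6 = 30
d7 = 9/4
d8 = -5
d9 = 16
d10 = 12
endpoint = (123/4, -11/4)

Apply edit: d1 := 5
  d5 = d2*3 = 15
  d6 = d5*2 = 30
  d7 = d2/4 + d1 - d3/2 = 9/4
  d8 = d3/2 - 9 = -5
  d9 = d3*2 = 16
  d10 = d1 + d4*4 - d5 = 12
Walk from origin (0, 0):
  seg 1: left by d10 = 12 → (-12, 0)
  seg 2: right by d5 = 15 → (3, 0)
  seg 3: right by d6 = 30 → (33, 0)
  seg 4: left by d7 = 9/4 → (123/4, 0)
  seg 5: up by d7 = 9/4 → (123/4, 9/4)
  seg 6: down by d2 = 5 → (123/4, -11/4)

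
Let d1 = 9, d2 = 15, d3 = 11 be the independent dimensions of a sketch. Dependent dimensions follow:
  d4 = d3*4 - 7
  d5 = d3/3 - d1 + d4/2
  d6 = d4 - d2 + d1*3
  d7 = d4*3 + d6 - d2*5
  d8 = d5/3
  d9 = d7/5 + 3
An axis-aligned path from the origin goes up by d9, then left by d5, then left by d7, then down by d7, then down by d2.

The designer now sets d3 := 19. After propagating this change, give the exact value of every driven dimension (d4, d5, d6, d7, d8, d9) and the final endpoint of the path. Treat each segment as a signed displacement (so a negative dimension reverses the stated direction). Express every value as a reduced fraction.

d4 = 69
d5 = 191/6
d6 = 81
d7 = 213
d8 = 191/18
d9 = 228/5
endpoint = (-1469/6, -912/5)

Apply edit: d3 := 19
  d4 = d3*4 - 7 = 69
  d5 = d3/3 - d1 + d4/2 = 191/6
  d6 = d4 - d2 + d1*3 = 81
  d7 = d4*3 + d6 - d2*5 = 213
  d8 = d5/3 = 191/18
  d9 = d7/5 + 3 = 228/5
Walk from origin (0, 0):
  seg 1: up by d9 = 228/5 → (0, 228/5)
  seg 2: left by d5 = 191/6 → (-191/6, 228/5)
  seg 3: left by d7 = 213 → (-1469/6, 228/5)
  seg 4: down by d7 = 213 → (-1469/6, -837/5)
  seg 5: down by d2 = 15 → (-1469/6, -912/5)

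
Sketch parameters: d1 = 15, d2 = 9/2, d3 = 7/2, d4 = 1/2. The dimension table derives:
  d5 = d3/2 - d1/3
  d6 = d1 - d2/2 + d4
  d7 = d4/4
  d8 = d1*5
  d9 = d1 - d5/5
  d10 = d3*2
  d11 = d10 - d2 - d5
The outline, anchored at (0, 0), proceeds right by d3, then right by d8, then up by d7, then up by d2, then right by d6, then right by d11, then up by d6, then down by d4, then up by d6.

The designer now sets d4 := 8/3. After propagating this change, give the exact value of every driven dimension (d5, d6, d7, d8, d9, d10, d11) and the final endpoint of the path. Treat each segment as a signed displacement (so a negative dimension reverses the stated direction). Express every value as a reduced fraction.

Apply edit: d4 := 8/3
  d5 = d3/2 - d1/3 = -13/4
  d6 = d1 - d2/2 + d4 = 185/12
  d7 = d4/4 = 2/3
  d8 = d1*5 = 75
  d9 = d1 - d5/5 = 313/20
  d10 = d3*2 = 7
  d11 = d10 - d2 - d5 = 23/4
Walk from origin (0, 0):
  seg 1: right by d3 = 7/2 → (7/2, 0)
  seg 2: right by d8 = 75 → (157/2, 0)
  seg 3: up by d7 = 2/3 → (157/2, 2/3)
  seg 4: up by d2 = 9/2 → (157/2, 31/6)
  seg 5: right by d6 = 185/12 → (1127/12, 31/6)
  seg 6: right by d11 = 23/4 → (299/3, 31/6)
  seg 7: up by d6 = 185/12 → (299/3, 247/12)
  seg 8: down by d4 = 8/3 → (299/3, 215/12)
  seg 9: up by d6 = 185/12 → (299/3, 100/3)

d5 = -13/4
d6 = 185/12
d7 = 2/3
d8 = 75
d9 = 313/20
d10 = 7
d11 = 23/4
endpoint = (299/3, 100/3)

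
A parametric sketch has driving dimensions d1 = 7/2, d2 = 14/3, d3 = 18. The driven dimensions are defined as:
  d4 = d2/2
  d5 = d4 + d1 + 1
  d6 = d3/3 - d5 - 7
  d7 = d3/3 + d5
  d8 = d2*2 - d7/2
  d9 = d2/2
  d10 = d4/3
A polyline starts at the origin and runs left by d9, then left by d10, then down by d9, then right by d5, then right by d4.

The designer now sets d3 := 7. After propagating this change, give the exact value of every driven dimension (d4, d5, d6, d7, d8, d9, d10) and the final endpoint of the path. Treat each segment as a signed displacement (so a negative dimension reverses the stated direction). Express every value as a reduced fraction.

Apply edit: d3 := 7
  d4 = d2/2 = 7/3
  d5 = d4 + d1 + 1 = 41/6
  d6 = d3/3 - d5 - 7 = -23/2
  d7 = d3/3 + d5 = 55/6
  d8 = d2*2 - d7/2 = 19/4
  d9 = d2/2 = 7/3
  d10 = d4/3 = 7/9
Walk from origin (0, 0):
  seg 1: left by d9 = 7/3 → (-7/3, 0)
  seg 2: left by d10 = 7/9 → (-28/9, 0)
  seg 3: down by d9 = 7/3 → (-28/9, -7/3)
  seg 4: right by d5 = 41/6 → (67/18, -7/3)
  seg 5: right by d4 = 7/3 → (109/18, -7/3)

d4 = 7/3
d5 = 41/6
d6 = -23/2
d7 = 55/6
d8 = 19/4
d9 = 7/3
d10 = 7/9
endpoint = (109/18, -7/3)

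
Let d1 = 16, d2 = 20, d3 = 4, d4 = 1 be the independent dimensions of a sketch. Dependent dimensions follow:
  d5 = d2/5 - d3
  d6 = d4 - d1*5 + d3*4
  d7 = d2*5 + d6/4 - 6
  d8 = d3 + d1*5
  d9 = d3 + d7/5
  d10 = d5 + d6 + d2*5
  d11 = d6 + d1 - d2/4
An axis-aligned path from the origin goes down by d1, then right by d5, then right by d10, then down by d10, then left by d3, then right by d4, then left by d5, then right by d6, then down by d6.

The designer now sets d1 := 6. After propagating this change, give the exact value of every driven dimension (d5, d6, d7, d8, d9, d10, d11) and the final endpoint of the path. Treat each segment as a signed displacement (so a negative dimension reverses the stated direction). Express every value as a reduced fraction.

Apply edit: d1 := 6
  d5 = d2/5 - d3 = 0
  d6 = d4 - d1*5 + d3*4 = -13
  d7 = d2*5 + d6/4 - 6 = 363/4
  d8 = d3 + d1*5 = 34
  d9 = d3 + d7/5 = 443/20
  d10 = d5 + d6 + d2*5 = 87
  d11 = d6 + d1 - d2/4 = -12
Walk from origin (0, 0):
  seg 1: down by d1 = 6 → (0, -6)
  seg 2: right by d5 = 0 → (0, -6)
  seg 3: right by d10 = 87 → (87, -6)
  seg 4: down by d10 = 87 → (87, -93)
  seg 5: left by d3 = 4 → (83, -93)
  seg 6: right by d4 = 1 → (84, -93)
  seg 7: left by d5 = 0 → (84, -93)
  seg 8: right by d6 = -13 → (71, -93)
  seg 9: down by d6 = -13 → (71, -80)

d5 = 0
d6 = -13
d7 = 363/4
d8 = 34
d9 = 443/20
d10 = 87
d11 = -12
endpoint = (71, -80)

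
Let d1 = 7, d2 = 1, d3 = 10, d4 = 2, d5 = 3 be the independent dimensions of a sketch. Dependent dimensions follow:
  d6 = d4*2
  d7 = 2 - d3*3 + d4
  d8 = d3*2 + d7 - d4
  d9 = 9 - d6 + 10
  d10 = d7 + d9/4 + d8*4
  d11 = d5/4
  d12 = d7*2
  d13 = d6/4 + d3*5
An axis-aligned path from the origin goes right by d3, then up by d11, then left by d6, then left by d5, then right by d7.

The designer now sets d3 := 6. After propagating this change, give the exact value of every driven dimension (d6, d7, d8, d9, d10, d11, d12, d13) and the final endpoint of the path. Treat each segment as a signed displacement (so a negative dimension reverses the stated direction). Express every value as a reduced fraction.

d6 = 4
d7 = -14
d8 = -4
d9 = 15
d10 = -105/4
d11 = 3/4
d12 = -28
d13 = 31
endpoint = (-15, 3/4)

Apply edit: d3 := 6
  d6 = d4*2 = 4
  d7 = 2 - d3*3 + d4 = -14
  d8 = d3*2 + d7 - d4 = -4
  d9 = 9 - d6 + 10 = 15
  d10 = d7 + d9/4 + d8*4 = -105/4
  d11 = d5/4 = 3/4
  d12 = d7*2 = -28
  d13 = d6/4 + d3*5 = 31
Walk from origin (0, 0):
  seg 1: right by d3 = 6 → (6, 0)
  seg 2: up by d11 = 3/4 → (6, 3/4)
  seg 3: left by d6 = 4 → (2, 3/4)
  seg 4: left by d5 = 3 → (-1, 3/4)
  seg 5: right by d7 = -14 → (-15, 3/4)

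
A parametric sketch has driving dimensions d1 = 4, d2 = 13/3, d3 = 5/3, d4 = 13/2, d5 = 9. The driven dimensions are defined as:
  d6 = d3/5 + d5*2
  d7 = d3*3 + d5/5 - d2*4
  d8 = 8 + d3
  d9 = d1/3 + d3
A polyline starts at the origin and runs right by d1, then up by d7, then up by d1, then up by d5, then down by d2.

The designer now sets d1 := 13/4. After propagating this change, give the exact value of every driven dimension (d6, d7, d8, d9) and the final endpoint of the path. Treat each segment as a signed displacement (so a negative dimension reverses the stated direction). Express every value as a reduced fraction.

Apply edit: d1 := 13/4
  d6 = d3/5 + d5*2 = 55/3
  d7 = d3*3 + d5/5 - d2*4 = -158/15
  d8 = 8 + d3 = 29/3
  d9 = d1/3 + d3 = 11/4
Walk from origin (0, 0):
  seg 1: right by d1 = 13/4 → (13/4, 0)
  seg 2: up by d7 = -158/15 → (13/4, -158/15)
  seg 3: up by d1 = 13/4 → (13/4, -437/60)
  seg 4: up by d5 = 9 → (13/4, 103/60)
  seg 5: down by d2 = 13/3 → (13/4, -157/60)

d6 = 55/3
d7 = -158/15
d8 = 29/3
d9 = 11/4
endpoint = (13/4, -157/60)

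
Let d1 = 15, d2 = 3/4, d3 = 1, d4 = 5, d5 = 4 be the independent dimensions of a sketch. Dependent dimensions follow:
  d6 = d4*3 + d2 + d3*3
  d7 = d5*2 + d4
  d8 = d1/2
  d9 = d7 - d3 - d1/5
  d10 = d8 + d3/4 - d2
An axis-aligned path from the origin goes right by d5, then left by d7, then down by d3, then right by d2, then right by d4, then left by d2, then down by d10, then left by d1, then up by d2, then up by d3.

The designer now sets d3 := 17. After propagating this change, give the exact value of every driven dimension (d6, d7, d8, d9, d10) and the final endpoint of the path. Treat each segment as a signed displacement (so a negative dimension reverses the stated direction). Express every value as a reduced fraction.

d6 = 267/4
d7 = 13
d8 = 15/2
d9 = -7
d10 = 11
endpoint = (-19, -41/4)

Apply edit: d3 := 17
  d6 = d4*3 + d2 + d3*3 = 267/4
  d7 = d5*2 + d4 = 13
  d8 = d1/2 = 15/2
  d9 = d7 - d3 - d1/5 = -7
  d10 = d8 + d3/4 - d2 = 11
Walk from origin (0, 0):
  seg 1: right by d5 = 4 → (4, 0)
  seg 2: left by d7 = 13 → (-9, 0)
  seg 3: down by d3 = 17 → (-9, -17)
  seg 4: right by d2 = 3/4 → (-33/4, -17)
  seg 5: right by d4 = 5 → (-13/4, -17)
  seg 6: left by d2 = 3/4 → (-4, -17)
  seg 7: down by d10 = 11 → (-4, -28)
  seg 8: left by d1 = 15 → (-19, -28)
  seg 9: up by d2 = 3/4 → (-19, -109/4)
  seg 10: up by d3 = 17 → (-19, -41/4)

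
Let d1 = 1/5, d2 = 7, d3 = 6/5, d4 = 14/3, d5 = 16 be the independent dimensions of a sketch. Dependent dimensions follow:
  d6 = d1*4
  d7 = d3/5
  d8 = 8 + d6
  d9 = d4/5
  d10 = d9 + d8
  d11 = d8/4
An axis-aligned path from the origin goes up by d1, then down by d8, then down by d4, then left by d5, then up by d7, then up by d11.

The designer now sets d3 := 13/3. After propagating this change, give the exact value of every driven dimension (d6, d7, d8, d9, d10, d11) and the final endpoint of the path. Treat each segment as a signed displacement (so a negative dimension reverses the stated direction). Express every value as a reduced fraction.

Apply edit: d3 := 13/3
  d6 = d1*4 = 4/5
  d7 = d3/5 = 13/15
  d8 = 8 + d6 = 44/5
  d9 = d4/5 = 14/15
  d10 = d9 + d8 = 146/15
  d11 = d8/4 = 11/5
Walk from origin (0, 0):
  seg 1: up by d1 = 1/5 → (0, 1/5)
  seg 2: down by d8 = 44/5 → (0, -43/5)
  seg 3: down by d4 = 14/3 → (0, -199/15)
  seg 4: left by d5 = 16 → (-16, -199/15)
  seg 5: up by d7 = 13/15 → (-16, -62/5)
  seg 6: up by d11 = 11/5 → (-16, -51/5)

d6 = 4/5
d7 = 13/15
d8 = 44/5
d9 = 14/15
d10 = 146/15
d11 = 11/5
endpoint = (-16, -51/5)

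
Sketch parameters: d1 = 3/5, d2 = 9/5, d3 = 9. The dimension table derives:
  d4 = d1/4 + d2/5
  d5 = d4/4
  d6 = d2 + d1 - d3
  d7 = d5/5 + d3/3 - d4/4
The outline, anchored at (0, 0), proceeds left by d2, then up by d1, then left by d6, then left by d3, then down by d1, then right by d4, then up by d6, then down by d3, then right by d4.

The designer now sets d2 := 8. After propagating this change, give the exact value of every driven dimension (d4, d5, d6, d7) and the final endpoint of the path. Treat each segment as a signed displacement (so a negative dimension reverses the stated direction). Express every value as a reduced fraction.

Apply edit: d2 := 8
  d4 = d1/4 + d2/5 = 7/4
  d5 = d4/4 = 7/16
  d6 = d2 + d1 - d3 = -2/5
  d7 = d5/5 + d3/3 - d4/4 = 53/20
Walk from origin (0, 0):
  seg 1: left by d2 = 8 → (-8, 0)
  seg 2: up by d1 = 3/5 → (-8, 3/5)
  seg 3: left by d6 = -2/5 → (-38/5, 3/5)
  seg 4: left by d3 = 9 → (-83/5, 3/5)
  seg 5: down by d1 = 3/5 → (-83/5, 0)
  seg 6: right by d4 = 7/4 → (-297/20, 0)
  seg 7: up by d6 = -2/5 → (-297/20, -2/5)
  seg 8: down by d3 = 9 → (-297/20, -47/5)
  seg 9: right by d4 = 7/4 → (-131/10, -47/5)

d4 = 7/4
d5 = 7/16
d6 = -2/5
d7 = 53/20
endpoint = (-131/10, -47/5)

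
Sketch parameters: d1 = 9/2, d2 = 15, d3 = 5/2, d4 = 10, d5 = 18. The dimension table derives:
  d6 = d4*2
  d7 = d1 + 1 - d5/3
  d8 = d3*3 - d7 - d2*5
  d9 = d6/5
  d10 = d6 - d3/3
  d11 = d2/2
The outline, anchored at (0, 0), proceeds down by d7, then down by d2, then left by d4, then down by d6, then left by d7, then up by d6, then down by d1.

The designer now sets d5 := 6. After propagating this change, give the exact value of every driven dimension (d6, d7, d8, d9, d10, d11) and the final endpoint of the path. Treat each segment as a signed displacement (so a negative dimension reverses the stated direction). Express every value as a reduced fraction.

Apply edit: d5 := 6
  d6 = d4*2 = 20
  d7 = d1 + 1 - d5/3 = 7/2
  d8 = d3*3 - d7 - d2*5 = -71
  d9 = d6/5 = 4
  d10 = d6 - d3/3 = 115/6
  d11 = d2/2 = 15/2
Walk from origin (0, 0):
  seg 1: down by d7 = 7/2 → (0, -7/2)
  seg 2: down by d2 = 15 → (0, -37/2)
  seg 3: left by d4 = 10 → (-10, -37/2)
  seg 4: down by d6 = 20 → (-10, -77/2)
  seg 5: left by d7 = 7/2 → (-27/2, -77/2)
  seg 6: up by d6 = 20 → (-27/2, -37/2)
  seg 7: down by d1 = 9/2 → (-27/2, -23)

d6 = 20
d7 = 7/2
d8 = -71
d9 = 4
d10 = 115/6
d11 = 15/2
endpoint = (-27/2, -23)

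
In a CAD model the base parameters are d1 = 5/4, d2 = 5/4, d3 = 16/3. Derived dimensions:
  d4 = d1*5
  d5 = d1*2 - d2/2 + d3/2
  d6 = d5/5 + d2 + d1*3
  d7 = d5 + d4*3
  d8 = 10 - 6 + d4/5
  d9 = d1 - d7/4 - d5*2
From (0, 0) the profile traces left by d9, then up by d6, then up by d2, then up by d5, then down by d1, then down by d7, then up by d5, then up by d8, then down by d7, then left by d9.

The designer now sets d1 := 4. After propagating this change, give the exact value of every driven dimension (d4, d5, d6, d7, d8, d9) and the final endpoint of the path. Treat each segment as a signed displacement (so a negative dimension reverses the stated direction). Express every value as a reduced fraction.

Apply edit: d1 := 4
  d4 = d1*5 = 20
  d5 = d1*2 - d2/2 + d3/2 = 241/24
  d6 = d5/5 + d2 + d1*3 = 1831/120
  d7 = d5 + d4*3 = 1681/24
  d8 = 10 - 6 + d4/5 = 8
  d9 = d1 - d7/4 - d5*2 = -1075/32
Walk from origin (0, 0):
  seg 1: left by d9 = -1075/32 → (1075/32, 0)
  seg 2: up by d6 = 1831/120 → (1075/32, 1831/120)
  seg 3: up by d2 = 5/4 → (1075/32, 1981/120)
  seg 4: up by d5 = 241/24 → (1075/32, 531/20)
  seg 5: down by d1 = 4 → (1075/32, 451/20)
  seg 6: down by d7 = 1681/24 → (1075/32, -5699/120)
  seg 7: up by d5 = 241/24 → (1075/32, -749/20)
  seg 8: up by d8 = 8 → (1075/32, -589/20)
  seg 9: down by d7 = 1681/24 → (1075/32, -11939/120)
  seg 10: left by d9 = -1075/32 → (1075/16, -11939/120)

d4 = 20
d5 = 241/24
d6 = 1831/120
d7 = 1681/24
d8 = 8
d9 = -1075/32
endpoint = (1075/16, -11939/120)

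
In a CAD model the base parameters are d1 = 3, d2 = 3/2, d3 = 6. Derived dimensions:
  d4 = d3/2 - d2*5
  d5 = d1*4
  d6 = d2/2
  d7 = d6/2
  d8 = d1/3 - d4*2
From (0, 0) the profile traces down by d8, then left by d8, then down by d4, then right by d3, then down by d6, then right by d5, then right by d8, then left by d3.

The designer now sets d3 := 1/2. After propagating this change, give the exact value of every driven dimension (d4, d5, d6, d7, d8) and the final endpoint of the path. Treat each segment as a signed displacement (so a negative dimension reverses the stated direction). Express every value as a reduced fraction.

Apply edit: d3 := 1/2
  d4 = d3/2 - d2*5 = -29/4
  d5 = d1*4 = 12
  d6 = d2/2 = 3/4
  d7 = d6/2 = 3/8
  d8 = d1/3 - d4*2 = 31/2
Walk from origin (0, 0):
  seg 1: down by d8 = 31/2 → (0, -31/2)
  seg 2: left by d8 = 31/2 → (-31/2, -31/2)
  seg 3: down by d4 = -29/4 → (-31/2, -33/4)
  seg 4: right by d3 = 1/2 → (-15, -33/4)
  seg 5: down by d6 = 3/4 → (-15, -9)
  seg 6: right by d5 = 12 → (-3, -9)
  seg 7: right by d8 = 31/2 → (25/2, -9)
  seg 8: left by d3 = 1/2 → (12, -9)

d4 = -29/4
d5 = 12
d6 = 3/4
d7 = 3/8
d8 = 31/2
endpoint = (12, -9)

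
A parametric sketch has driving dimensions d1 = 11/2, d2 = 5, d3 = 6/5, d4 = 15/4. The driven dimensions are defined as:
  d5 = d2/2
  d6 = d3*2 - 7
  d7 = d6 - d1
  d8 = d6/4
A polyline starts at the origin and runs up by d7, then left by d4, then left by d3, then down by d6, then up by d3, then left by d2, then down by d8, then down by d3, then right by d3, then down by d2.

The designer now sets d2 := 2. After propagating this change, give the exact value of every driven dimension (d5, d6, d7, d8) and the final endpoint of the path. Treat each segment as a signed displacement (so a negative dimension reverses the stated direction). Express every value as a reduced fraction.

d5 = 1
d6 = -23/5
d7 = -101/10
d8 = -23/20
endpoint = (-23/4, -127/20)

Apply edit: d2 := 2
  d5 = d2/2 = 1
  d6 = d3*2 - 7 = -23/5
  d7 = d6 - d1 = -101/10
  d8 = d6/4 = -23/20
Walk from origin (0, 0):
  seg 1: up by d7 = -101/10 → (0, -101/10)
  seg 2: left by d4 = 15/4 → (-15/4, -101/10)
  seg 3: left by d3 = 6/5 → (-99/20, -101/10)
  seg 4: down by d6 = -23/5 → (-99/20, -11/2)
  seg 5: up by d3 = 6/5 → (-99/20, -43/10)
  seg 6: left by d2 = 2 → (-139/20, -43/10)
  seg 7: down by d8 = -23/20 → (-139/20, -63/20)
  seg 8: down by d3 = 6/5 → (-139/20, -87/20)
  seg 9: right by d3 = 6/5 → (-23/4, -87/20)
  seg 10: down by d2 = 2 → (-23/4, -127/20)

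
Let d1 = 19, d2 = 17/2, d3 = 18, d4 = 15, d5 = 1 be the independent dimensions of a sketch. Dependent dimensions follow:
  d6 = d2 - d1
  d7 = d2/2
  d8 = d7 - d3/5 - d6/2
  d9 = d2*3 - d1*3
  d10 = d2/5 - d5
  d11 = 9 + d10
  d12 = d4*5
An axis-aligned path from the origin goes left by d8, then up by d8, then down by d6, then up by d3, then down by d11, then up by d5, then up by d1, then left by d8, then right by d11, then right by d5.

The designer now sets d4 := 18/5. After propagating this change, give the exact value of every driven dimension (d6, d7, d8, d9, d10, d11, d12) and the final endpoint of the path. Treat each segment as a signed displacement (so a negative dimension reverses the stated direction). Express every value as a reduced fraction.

d6 = -21/2
d7 = 17/4
d8 = 59/10
d9 = -63/2
d10 = 7/10
d11 = 97/10
d12 = 18
endpoint = (-11/10, 447/10)

Apply edit: d4 := 18/5
  d6 = d2 - d1 = -21/2
  d7 = d2/2 = 17/4
  d8 = d7 - d3/5 - d6/2 = 59/10
  d9 = d2*3 - d1*3 = -63/2
  d10 = d2/5 - d5 = 7/10
  d11 = 9 + d10 = 97/10
  d12 = d4*5 = 18
Walk from origin (0, 0):
  seg 1: left by d8 = 59/10 → (-59/10, 0)
  seg 2: up by d8 = 59/10 → (-59/10, 59/10)
  seg 3: down by d6 = -21/2 → (-59/10, 82/5)
  seg 4: up by d3 = 18 → (-59/10, 172/5)
  seg 5: down by d11 = 97/10 → (-59/10, 247/10)
  seg 6: up by d5 = 1 → (-59/10, 257/10)
  seg 7: up by d1 = 19 → (-59/10, 447/10)
  seg 8: left by d8 = 59/10 → (-59/5, 447/10)
  seg 9: right by d11 = 97/10 → (-21/10, 447/10)
  seg 10: right by d5 = 1 → (-11/10, 447/10)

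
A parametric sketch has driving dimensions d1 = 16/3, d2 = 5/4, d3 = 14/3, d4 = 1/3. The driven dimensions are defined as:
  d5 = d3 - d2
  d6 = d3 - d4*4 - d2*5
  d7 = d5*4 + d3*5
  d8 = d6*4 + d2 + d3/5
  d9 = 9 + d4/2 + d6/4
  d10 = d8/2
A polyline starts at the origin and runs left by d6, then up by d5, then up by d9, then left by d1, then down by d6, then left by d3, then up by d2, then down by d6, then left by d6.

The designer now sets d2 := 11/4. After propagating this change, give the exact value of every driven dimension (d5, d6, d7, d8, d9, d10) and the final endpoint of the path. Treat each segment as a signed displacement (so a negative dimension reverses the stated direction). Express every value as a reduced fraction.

Apply edit: d2 := 11/4
  d5 = d3 - d2 = 23/12
  d6 = d3 - d4*4 - d2*5 = -125/12
  d7 = d5*4 + d3*5 = 31
  d8 = d6*4 + d2 + d3/5 = -2279/60
  d9 = 9 + d4/2 + d6/4 = 105/16
  d10 = d8/2 = -2279/120
Walk from origin (0, 0):
  seg 1: left by d6 = -125/12 → (125/12, 0)
  seg 2: up by d5 = 23/12 → (125/12, 23/12)
  seg 3: up by d9 = 105/16 → (125/12, 407/48)
  seg 4: left by d1 = 16/3 → (61/12, 407/48)
  seg 5: down by d6 = -125/12 → (61/12, 907/48)
  seg 6: left by d3 = 14/3 → (5/12, 907/48)
  seg 7: up by d2 = 11/4 → (5/12, 1039/48)
  seg 8: down by d6 = -125/12 → (5/12, 513/16)
  seg 9: left by d6 = -125/12 → (65/6, 513/16)

d5 = 23/12
d6 = -125/12
d7 = 31
d8 = -2279/60
d9 = 105/16
d10 = -2279/120
endpoint = (65/6, 513/16)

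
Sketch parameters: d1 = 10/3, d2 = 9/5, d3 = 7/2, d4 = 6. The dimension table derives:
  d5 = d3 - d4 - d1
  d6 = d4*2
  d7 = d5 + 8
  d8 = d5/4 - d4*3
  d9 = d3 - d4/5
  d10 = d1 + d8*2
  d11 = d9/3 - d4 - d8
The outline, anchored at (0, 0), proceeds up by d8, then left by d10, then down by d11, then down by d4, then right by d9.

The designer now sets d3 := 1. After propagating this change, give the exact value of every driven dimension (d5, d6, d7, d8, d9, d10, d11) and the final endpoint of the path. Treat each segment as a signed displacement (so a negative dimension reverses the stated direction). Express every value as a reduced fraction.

d5 = -25/3
d6 = 12
d7 = -1/3
d8 = -241/12
d9 = -1/5
d10 = -221/6
d11 = 841/60
endpoint = (1099/30, -401/10)

Apply edit: d3 := 1
  d5 = d3 - d4 - d1 = -25/3
  d6 = d4*2 = 12
  d7 = d5 + 8 = -1/3
  d8 = d5/4 - d4*3 = -241/12
  d9 = d3 - d4/5 = -1/5
  d10 = d1 + d8*2 = -221/6
  d11 = d9/3 - d4 - d8 = 841/60
Walk from origin (0, 0):
  seg 1: up by d8 = -241/12 → (0, -241/12)
  seg 2: left by d10 = -221/6 → (221/6, -241/12)
  seg 3: down by d11 = 841/60 → (221/6, -341/10)
  seg 4: down by d4 = 6 → (221/6, -401/10)
  seg 5: right by d9 = -1/5 → (1099/30, -401/10)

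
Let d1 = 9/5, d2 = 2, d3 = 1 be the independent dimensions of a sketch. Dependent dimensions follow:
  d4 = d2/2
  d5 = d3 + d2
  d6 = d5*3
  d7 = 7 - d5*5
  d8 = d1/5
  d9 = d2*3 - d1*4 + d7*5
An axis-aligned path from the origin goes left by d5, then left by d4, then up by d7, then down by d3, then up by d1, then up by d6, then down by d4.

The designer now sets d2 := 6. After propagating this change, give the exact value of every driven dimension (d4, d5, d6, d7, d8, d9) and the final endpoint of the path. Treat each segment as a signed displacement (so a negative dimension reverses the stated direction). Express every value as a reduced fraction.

d4 = 3
d5 = 7
d6 = 21
d7 = -28
d8 = 9/25
d9 = -646/5
endpoint = (-10, -46/5)

Apply edit: d2 := 6
  d4 = d2/2 = 3
  d5 = d3 + d2 = 7
  d6 = d5*3 = 21
  d7 = 7 - d5*5 = -28
  d8 = d1/5 = 9/25
  d9 = d2*3 - d1*4 + d7*5 = -646/5
Walk from origin (0, 0):
  seg 1: left by d5 = 7 → (-7, 0)
  seg 2: left by d4 = 3 → (-10, 0)
  seg 3: up by d7 = -28 → (-10, -28)
  seg 4: down by d3 = 1 → (-10, -29)
  seg 5: up by d1 = 9/5 → (-10, -136/5)
  seg 6: up by d6 = 21 → (-10, -31/5)
  seg 7: down by d4 = 3 → (-10, -46/5)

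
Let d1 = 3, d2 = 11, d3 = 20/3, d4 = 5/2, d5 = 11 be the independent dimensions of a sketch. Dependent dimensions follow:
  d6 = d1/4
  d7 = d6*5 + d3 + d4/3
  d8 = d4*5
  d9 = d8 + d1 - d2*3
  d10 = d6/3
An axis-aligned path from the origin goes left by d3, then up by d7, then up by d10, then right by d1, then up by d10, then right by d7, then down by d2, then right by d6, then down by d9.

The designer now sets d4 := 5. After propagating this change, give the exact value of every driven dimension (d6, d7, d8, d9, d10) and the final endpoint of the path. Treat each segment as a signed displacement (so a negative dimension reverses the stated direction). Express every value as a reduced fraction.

Apply edit: d4 := 5
  d6 = d1/4 = 3/4
  d7 = d6*5 + d3 + d4/3 = 145/12
  d8 = d4*5 = 25
  d9 = d8 + d1 - d2*3 = -5
  d10 = d6/3 = 1/4
Walk from origin (0, 0):
  seg 1: left by d3 = 20/3 → (-20/3, 0)
  seg 2: up by d7 = 145/12 → (-20/3, 145/12)
  seg 3: up by d10 = 1/4 → (-20/3, 37/3)
  seg 4: right by d1 = 3 → (-11/3, 37/3)
  seg 5: up by d10 = 1/4 → (-11/3, 151/12)
  seg 6: right by d7 = 145/12 → (101/12, 151/12)
  seg 7: down by d2 = 11 → (101/12, 19/12)
  seg 8: right by d6 = 3/4 → (55/6, 19/12)
  seg 9: down by d9 = -5 → (55/6, 79/12)

d6 = 3/4
d7 = 145/12
d8 = 25
d9 = -5
d10 = 1/4
endpoint = (55/6, 79/12)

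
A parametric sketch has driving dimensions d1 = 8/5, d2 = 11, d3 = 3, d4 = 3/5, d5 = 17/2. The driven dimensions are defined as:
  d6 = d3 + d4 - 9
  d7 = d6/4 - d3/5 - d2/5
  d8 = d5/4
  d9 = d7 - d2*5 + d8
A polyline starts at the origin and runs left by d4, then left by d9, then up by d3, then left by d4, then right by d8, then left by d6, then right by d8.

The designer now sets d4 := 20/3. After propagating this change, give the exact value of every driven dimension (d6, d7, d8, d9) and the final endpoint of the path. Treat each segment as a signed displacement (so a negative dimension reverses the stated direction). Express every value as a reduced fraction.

d6 = 2/3
d7 = -79/30
d8 = 17/8
d9 = -6661/120
endpoint = (5491/120, 3)

Apply edit: d4 := 20/3
  d6 = d3 + d4 - 9 = 2/3
  d7 = d6/4 - d3/5 - d2/5 = -79/30
  d8 = d5/4 = 17/8
  d9 = d7 - d2*5 + d8 = -6661/120
Walk from origin (0, 0):
  seg 1: left by d4 = 20/3 → (-20/3, 0)
  seg 2: left by d9 = -6661/120 → (5861/120, 0)
  seg 3: up by d3 = 3 → (5861/120, 3)
  seg 4: left by d4 = 20/3 → (1687/40, 3)
  seg 5: right by d8 = 17/8 → (443/10, 3)
  seg 6: left by d6 = 2/3 → (1309/30, 3)
  seg 7: right by d8 = 17/8 → (5491/120, 3)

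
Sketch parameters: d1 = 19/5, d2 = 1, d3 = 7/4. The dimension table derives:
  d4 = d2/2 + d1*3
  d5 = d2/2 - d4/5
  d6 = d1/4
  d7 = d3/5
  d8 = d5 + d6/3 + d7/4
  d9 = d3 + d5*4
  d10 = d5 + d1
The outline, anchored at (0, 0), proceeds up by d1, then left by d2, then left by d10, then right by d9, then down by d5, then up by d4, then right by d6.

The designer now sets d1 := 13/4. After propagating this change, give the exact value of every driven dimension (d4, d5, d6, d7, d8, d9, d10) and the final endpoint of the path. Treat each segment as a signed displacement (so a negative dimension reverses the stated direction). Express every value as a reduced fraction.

Apply edit: d1 := 13/4
  d4 = d2/2 + d1*3 = 41/4
  d5 = d2/2 - d4/5 = -31/20
  d6 = d1/4 = 13/16
  d7 = d3/5 = 7/20
  d8 = d5 + d6/3 + d7/4 = -143/120
  d9 = d3 + d5*4 = -89/20
  d10 = d5 + d1 = 17/10
Walk from origin (0, 0):
  seg 1: up by d1 = 13/4 → (0, 13/4)
  seg 2: left by d2 = 1 → (-1, 13/4)
  seg 3: left by d10 = 17/10 → (-27/10, 13/4)
  seg 4: right by d9 = -89/20 → (-143/20, 13/4)
  seg 5: down by d5 = -31/20 → (-143/20, 24/5)
  seg 6: up by d4 = 41/4 → (-143/20, 301/20)
  seg 7: right by d6 = 13/16 → (-507/80, 301/20)

d4 = 41/4
d5 = -31/20
d6 = 13/16
d7 = 7/20
d8 = -143/120
d9 = -89/20
d10 = 17/10
endpoint = (-507/80, 301/20)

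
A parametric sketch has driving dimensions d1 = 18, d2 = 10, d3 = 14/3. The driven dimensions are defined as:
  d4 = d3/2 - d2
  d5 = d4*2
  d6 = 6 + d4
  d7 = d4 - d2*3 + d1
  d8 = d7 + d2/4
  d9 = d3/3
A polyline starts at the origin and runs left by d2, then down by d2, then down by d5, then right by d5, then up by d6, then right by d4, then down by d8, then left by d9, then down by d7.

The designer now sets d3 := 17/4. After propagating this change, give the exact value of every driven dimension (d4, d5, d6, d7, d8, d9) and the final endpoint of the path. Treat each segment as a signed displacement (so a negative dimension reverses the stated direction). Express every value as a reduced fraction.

Apply edit: d3 := 17/4
  d4 = d3/2 - d2 = -63/8
  d5 = d4*2 = -63/4
  d6 = 6 + d4 = -15/8
  d7 = d4 - d2*3 + d1 = -159/8
  d8 = d7 + d2/4 = -139/8
  d9 = d3/3 = 17/12
Walk from origin (0, 0):
  seg 1: left by d2 = 10 → (-10, 0)
  seg 2: down by d2 = 10 → (-10, -10)
  seg 3: down by d5 = -63/4 → (-10, 23/4)
  seg 4: right by d5 = -63/4 → (-103/4, 23/4)
  seg 5: up by d6 = -15/8 → (-103/4, 31/8)
  seg 6: right by d4 = -63/8 → (-269/8, 31/8)
  seg 7: down by d8 = -139/8 → (-269/8, 85/4)
  seg 8: left by d9 = 17/12 → (-841/24, 85/4)
  seg 9: down by d7 = -159/8 → (-841/24, 329/8)

d4 = -63/8
d5 = -63/4
d6 = -15/8
d7 = -159/8
d8 = -139/8
d9 = 17/12
endpoint = (-841/24, 329/8)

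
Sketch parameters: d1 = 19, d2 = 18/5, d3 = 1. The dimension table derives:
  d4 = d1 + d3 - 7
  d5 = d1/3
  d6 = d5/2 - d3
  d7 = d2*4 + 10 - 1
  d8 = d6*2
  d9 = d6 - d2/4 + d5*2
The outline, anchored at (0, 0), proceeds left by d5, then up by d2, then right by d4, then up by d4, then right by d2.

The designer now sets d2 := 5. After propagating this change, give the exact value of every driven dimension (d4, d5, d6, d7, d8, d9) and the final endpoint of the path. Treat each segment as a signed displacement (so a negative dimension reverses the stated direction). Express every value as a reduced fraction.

Apply edit: d2 := 5
  d4 = d1 + d3 - 7 = 13
  d5 = d1/3 = 19/3
  d6 = d5/2 - d3 = 13/6
  d7 = d2*4 + 10 - 1 = 29
  d8 = d6*2 = 13/3
  d9 = d6 - d2/4 + d5*2 = 163/12
Walk from origin (0, 0):
  seg 1: left by d5 = 19/3 → (-19/3, 0)
  seg 2: up by d2 = 5 → (-19/3, 5)
  seg 3: right by d4 = 13 → (20/3, 5)
  seg 4: up by d4 = 13 → (20/3, 18)
  seg 5: right by d2 = 5 → (35/3, 18)

d4 = 13
d5 = 19/3
d6 = 13/6
d7 = 29
d8 = 13/3
d9 = 163/12
endpoint = (35/3, 18)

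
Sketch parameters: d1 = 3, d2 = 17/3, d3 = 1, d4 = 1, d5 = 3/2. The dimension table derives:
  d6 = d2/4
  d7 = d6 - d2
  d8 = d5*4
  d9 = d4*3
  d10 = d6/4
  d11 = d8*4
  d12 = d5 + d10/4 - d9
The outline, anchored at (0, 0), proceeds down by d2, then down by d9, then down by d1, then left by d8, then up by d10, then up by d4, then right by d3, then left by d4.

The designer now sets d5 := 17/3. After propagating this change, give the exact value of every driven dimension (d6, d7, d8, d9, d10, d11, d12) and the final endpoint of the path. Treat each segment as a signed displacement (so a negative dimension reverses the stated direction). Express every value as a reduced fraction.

Apply edit: d5 := 17/3
  d6 = d2/4 = 17/12
  d7 = d6 - d2 = -17/4
  d8 = d5*4 = 68/3
  d9 = d4*3 = 3
  d10 = d6/4 = 17/48
  d11 = d8*4 = 272/3
  d12 = d5 + d10/4 - d9 = 529/192
Walk from origin (0, 0):
  seg 1: down by d2 = 17/3 → (0, -17/3)
  seg 2: down by d9 = 3 → (0, -26/3)
  seg 3: down by d1 = 3 → (0, -35/3)
  seg 4: left by d8 = 68/3 → (-68/3, -35/3)
  seg 5: up by d10 = 17/48 → (-68/3, -181/16)
  seg 6: up by d4 = 1 → (-68/3, -165/16)
  seg 7: right by d3 = 1 → (-65/3, -165/16)
  seg 8: left by d4 = 1 → (-68/3, -165/16)

d6 = 17/12
d7 = -17/4
d8 = 68/3
d9 = 3
d10 = 17/48
d11 = 272/3
d12 = 529/192
endpoint = (-68/3, -165/16)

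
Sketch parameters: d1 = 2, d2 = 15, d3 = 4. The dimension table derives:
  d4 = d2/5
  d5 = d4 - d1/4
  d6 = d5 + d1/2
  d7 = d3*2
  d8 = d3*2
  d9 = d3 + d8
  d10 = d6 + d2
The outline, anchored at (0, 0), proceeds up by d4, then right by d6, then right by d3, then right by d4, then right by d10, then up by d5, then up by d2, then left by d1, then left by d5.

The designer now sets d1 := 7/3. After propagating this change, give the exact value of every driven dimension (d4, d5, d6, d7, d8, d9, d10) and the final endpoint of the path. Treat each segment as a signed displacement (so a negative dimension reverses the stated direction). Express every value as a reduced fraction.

d4 = 3
d5 = 29/12
d6 = 43/12
d7 = 8
d8 = 8
d9 = 12
d10 = 223/12
endpoint = (293/12, 245/12)

Apply edit: d1 := 7/3
  d4 = d2/5 = 3
  d5 = d4 - d1/4 = 29/12
  d6 = d5 + d1/2 = 43/12
  d7 = d3*2 = 8
  d8 = d3*2 = 8
  d9 = d3 + d8 = 12
  d10 = d6 + d2 = 223/12
Walk from origin (0, 0):
  seg 1: up by d4 = 3 → (0, 3)
  seg 2: right by d6 = 43/12 → (43/12, 3)
  seg 3: right by d3 = 4 → (91/12, 3)
  seg 4: right by d4 = 3 → (127/12, 3)
  seg 5: right by d10 = 223/12 → (175/6, 3)
  seg 6: up by d5 = 29/12 → (175/6, 65/12)
  seg 7: up by d2 = 15 → (175/6, 245/12)
  seg 8: left by d1 = 7/3 → (161/6, 245/12)
  seg 9: left by d5 = 29/12 → (293/12, 245/12)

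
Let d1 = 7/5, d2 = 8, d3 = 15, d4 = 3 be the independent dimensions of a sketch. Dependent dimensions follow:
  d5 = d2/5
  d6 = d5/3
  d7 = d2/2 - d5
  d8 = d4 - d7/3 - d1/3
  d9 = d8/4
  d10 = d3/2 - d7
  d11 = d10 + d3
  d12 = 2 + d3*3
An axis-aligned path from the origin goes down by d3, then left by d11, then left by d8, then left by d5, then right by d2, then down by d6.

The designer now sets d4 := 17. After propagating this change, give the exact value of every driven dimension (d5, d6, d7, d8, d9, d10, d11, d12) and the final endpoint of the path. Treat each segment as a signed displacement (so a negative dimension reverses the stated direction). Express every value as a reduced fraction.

Apply edit: d4 := 17
  d5 = d2/5 = 8/5
  d6 = d5/3 = 8/15
  d7 = d2/2 - d5 = 12/5
  d8 = d4 - d7/3 - d1/3 = 236/15
  d9 = d8/4 = 59/15
  d10 = d3/2 - d7 = 51/10
  d11 = d10 + d3 = 201/10
  d12 = 2 + d3*3 = 47
Walk from origin (0, 0):
  seg 1: down by d3 = 15 → (0, -15)
  seg 2: left by d11 = 201/10 → (-201/10, -15)
  seg 3: left by d8 = 236/15 → (-215/6, -15)
  seg 4: left by d5 = 8/5 → (-1123/30, -15)
  seg 5: right by d2 = 8 → (-883/30, -15)
  seg 6: down by d6 = 8/15 → (-883/30, -233/15)

d5 = 8/5
d6 = 8/15
d7 = 12/5
d8 = 236/15
d9 = 59/15
d10 = 51/10
d11 = 201/10
d12 = 47
endpoint = (-883/30, -233/15)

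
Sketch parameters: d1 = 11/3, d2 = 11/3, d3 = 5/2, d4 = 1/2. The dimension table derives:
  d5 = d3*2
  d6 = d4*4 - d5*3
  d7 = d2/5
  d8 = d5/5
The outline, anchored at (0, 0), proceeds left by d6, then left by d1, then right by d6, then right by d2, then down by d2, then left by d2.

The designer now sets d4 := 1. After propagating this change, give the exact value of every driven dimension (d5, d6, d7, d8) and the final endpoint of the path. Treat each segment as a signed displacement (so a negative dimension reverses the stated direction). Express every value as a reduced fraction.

d5 = 5
d6 = -11
d7 = 11/15
d8 = 1
endpoint = (-11/3, -11/3)

Apply edit: d4 := 1
  d5 = d3*2 = 5
  d6 = d4*4 - d5*3 = -11
  d7 = d2/5 = 11/15
  d8 = d5/5 = 1
Walk from origin (0, 0):
  seg 1: left by d6 = -11 → (11, 0)
  seg 2: left by d1 = 11/3 → (22/3, 0)
  seg 3: right by d6 = -11 → (-11/3, 0)
  seg 4: right by d2 = 11/3 → (0, 0)
  seg 5: down by d2 = 11/3 → (0, -11/3)
  seg 6: left by d2 = 11/3 → (-11/3, -11/3)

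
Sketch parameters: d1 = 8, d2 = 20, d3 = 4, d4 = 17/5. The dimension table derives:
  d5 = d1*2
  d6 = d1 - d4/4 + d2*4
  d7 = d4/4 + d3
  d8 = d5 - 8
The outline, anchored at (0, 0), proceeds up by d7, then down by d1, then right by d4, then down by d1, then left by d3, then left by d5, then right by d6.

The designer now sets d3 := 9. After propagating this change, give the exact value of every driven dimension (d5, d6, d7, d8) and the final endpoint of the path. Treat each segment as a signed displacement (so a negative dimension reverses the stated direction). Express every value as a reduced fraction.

d5 = 16
d6 = 1743/20
d7 = 197/20
d8 = 8
endpoint = (1311/20, -123/20)

Apply edit: d3 := 9
  d5 = d1*2 = 16
  d6 = d1 - d4/4 + d2*4 = 1743/20
  d7 = d4/4 + d3 = 197/20
  d8 = d5 - 8 = 8
Walk from origin (0, 0):
  seg 1: up by d7 = 197/20 → (0, 197/20)
  seg 2: down by d1 = 8 → (0, 37/20)
  seg 3: right by d4 = 17/5 → (17/5, 37/20)
  seg 4: down by d1 = 8 → (17/5, -123/20)
  seg 5: left by d3 = 9 → (-28/5, -123/20)
  seg 6: left by d5 = 16 → (-108/5, -123/20)
  seg 7: right by d6 = 1743/20 → (1311/20, -123/20)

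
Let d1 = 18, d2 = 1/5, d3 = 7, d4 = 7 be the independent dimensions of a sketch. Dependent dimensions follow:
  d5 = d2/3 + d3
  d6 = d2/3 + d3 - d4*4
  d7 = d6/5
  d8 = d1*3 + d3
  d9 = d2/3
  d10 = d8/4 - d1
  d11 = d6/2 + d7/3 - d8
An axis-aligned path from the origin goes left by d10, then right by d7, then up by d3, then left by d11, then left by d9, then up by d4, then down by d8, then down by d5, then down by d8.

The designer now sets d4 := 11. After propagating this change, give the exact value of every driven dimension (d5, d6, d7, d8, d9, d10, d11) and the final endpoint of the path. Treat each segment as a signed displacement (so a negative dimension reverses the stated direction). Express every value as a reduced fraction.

Apply edit: d4 := 11
  d5 = d2/3 + d3 = 106/15
  d6 = d2/3 + d3 - d4*4 = -554/15
  d7 = d6/5 = -554/75
  d8 = d1*3 + d3 = 61
  d9 = d2/3 = 1/15
  d10 = d8/4 - d1 = -11/4
  d11 = d6/2 + d7/3 - d8 = -18434/225
Walk from origin (0, 0):
  seg 1: left by d10 = -11/4 → (11/4, 0)
  seg 2: right by d7 = -554/75 → (-1391/300, 0)
  seg 3: up by d3 = 7 → (-1391/300, 7)
  seg 4: left by d11 = -18434/225 → (69563/900, 7)
  seg 5: left by d9 = 1/15 → (69503/900, 7)
  seg 6: up by d4 = 11 → (69503/900, 18)
  seg 7: down by d8 = 61 → (69503/900, -43)
  seg 8: down by d5 = 106/15 → (69503/900, -751/15)
  seg 9: down by d8 = 61 → (69503/900, -1666/15)

d5 = 106/15
d6 = -554/15
d7 = -554/75
d8 = 61
d9 = 1/15
d10 = -11/4
d11 = -18434/225
endpoint = (69503/900, -1666/15)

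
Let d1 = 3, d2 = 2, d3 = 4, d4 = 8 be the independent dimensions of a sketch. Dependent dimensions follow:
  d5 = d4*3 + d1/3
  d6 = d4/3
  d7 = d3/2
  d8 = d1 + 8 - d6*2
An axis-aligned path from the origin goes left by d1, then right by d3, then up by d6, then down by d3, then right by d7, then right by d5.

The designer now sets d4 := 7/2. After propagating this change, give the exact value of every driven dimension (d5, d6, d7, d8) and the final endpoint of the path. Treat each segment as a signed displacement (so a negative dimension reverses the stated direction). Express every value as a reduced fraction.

d5 = 23/2
d6 = 7/6
d7 = 2
d8 = 26/3
endpoint = (29/2, -17/6)

Apply edit: d4 := 7/2
  d5 = d4*3 + d1/3 = 23/2
  d6 = d4/3 = 7/6
  d7 = d3/2 = 2
  d8 = d1 + 8 - d6*2 = 26/3
Walk from origin (0, 0):
  seg 1: left by d1 = 3 → (-3, 0)
  seg 2: right by d3 = 4 → (1, 0)
  seg 3: up by d6 = 7/6 → (1, 7/6)
  seg 4: down by d3 = 4 → (1, -17/6)
  seg 5: right by d7 = 2 → (3, -17/6)
  seg 6: right by d5 = 23/2 → (29/2, -17/6)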